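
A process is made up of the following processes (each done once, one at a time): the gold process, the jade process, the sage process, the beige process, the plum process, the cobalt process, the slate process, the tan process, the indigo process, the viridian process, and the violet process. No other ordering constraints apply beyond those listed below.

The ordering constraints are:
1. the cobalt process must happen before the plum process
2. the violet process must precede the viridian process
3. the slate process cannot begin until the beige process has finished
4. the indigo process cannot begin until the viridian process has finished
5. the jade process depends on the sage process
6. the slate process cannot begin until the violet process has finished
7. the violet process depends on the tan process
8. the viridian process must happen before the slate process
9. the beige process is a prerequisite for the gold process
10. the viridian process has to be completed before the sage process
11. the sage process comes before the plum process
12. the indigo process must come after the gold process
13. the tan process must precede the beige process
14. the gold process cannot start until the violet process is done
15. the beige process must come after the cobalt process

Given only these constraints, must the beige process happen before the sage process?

No chain of constraints connects the beige process to the sage process in either direction.
There exist valid orderings with the sage process before the beige process, so the beige process is not required to come first.

No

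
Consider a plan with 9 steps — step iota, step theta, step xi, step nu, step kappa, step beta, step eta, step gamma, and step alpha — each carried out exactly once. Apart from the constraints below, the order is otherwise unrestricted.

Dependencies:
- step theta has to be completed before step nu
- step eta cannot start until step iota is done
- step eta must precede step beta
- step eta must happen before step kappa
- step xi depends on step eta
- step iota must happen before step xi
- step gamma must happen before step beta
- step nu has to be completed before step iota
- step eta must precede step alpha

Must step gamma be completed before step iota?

Nothing in the constraints links step gamma and step iota; they are unordered relative to each other.
There exist valid orderings with step iota before step gamma, so step gamma is not required to come first.

No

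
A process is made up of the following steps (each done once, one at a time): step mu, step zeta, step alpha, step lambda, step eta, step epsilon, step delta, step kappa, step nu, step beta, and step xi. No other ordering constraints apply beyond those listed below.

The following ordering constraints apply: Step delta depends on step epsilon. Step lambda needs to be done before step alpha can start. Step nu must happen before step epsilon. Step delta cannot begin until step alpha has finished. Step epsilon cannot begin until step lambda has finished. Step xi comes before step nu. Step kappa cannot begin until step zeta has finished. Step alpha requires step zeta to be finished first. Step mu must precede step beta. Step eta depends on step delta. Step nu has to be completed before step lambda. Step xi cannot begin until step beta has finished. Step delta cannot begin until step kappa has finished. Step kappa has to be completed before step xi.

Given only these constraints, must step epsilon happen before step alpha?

Nothing in the constraints links step epsilon and step alpha; they are unordered relative to each other.
There exist valid orderings with step alpha before step epsilon, so step epsilon is not required to come first.

No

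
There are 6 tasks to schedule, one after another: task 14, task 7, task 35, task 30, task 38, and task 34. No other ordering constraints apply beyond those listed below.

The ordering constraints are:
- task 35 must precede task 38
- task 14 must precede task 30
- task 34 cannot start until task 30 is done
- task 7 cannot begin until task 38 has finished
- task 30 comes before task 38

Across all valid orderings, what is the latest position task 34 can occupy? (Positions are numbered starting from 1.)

Task 34 has no required successors, so nothing stops it from going last (position 6).

6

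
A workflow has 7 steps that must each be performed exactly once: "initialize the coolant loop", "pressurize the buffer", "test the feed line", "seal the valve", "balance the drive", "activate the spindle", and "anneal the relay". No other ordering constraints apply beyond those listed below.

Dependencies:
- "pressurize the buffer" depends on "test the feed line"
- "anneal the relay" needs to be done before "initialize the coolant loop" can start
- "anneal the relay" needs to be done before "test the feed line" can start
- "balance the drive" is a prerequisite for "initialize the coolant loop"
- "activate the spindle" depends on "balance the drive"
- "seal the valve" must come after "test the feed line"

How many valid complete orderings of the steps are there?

128

The steps with no prerequisites are "balance the drive", "anneal the relay"; any of them can be placed first.
Enumerating by repeatedly choosing an available step (one whose prerequisites are all placed) gives 128 distinct complete orderings.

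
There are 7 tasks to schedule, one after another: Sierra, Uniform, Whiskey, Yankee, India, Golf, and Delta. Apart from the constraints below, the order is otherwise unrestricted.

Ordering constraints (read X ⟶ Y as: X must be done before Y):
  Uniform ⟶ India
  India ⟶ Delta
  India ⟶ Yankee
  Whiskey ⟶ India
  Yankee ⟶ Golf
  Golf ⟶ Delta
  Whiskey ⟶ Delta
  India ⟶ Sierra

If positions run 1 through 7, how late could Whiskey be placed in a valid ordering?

Following every chain forward from Whiskey, the tasks that must come later are Sierra, Yankee, India, Golf, Delta — 5 of them.
With 5 mandatory successors out of 7 tasks total, the latest slot for Whiskey is 7−5 = 2, and it's reachable by doing all non-successors before Whiskey.

2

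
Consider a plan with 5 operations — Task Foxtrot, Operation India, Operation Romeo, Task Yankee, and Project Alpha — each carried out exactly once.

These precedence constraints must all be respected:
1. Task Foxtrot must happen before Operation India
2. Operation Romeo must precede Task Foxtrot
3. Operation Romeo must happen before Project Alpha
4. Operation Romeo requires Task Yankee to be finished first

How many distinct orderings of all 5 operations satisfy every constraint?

Task Yankee is the only operation with nothing required before it, so every ordering starts there.
Enumerating by repeatedly choosing an available operation (one whose prerequisites are all placed) gives 3 distinct complete orderings.

3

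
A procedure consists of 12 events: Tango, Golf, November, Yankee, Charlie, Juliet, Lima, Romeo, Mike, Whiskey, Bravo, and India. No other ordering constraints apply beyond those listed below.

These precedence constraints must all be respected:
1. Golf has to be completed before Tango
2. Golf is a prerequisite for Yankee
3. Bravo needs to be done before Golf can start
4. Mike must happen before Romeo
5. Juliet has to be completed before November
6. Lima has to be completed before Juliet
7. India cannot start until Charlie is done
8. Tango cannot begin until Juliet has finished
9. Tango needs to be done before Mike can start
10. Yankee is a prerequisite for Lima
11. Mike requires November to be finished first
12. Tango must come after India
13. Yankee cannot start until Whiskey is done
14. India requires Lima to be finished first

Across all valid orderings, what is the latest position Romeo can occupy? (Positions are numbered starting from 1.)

12

Nothing depends on Romeo, so it can be the final event, position 12.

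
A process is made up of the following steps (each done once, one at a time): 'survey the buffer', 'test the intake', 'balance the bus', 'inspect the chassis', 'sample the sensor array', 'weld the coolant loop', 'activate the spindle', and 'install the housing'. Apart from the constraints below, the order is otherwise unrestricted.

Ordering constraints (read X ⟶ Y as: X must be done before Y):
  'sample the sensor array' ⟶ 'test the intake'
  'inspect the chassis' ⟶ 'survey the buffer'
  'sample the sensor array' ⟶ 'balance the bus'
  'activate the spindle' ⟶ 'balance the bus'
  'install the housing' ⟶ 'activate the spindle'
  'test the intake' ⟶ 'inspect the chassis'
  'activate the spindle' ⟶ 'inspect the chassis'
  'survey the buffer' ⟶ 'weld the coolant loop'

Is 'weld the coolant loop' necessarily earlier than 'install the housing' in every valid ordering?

There is a chain 'install the housing' → 'activate the spindle' → 'inspect the chassis' → 'survey the buffer' → 'weld the coolant loop', which puts 'install the housing' before 'weld the coolant loop'.
So 'weld the coolant loop' never precedes 'install the housing'.

No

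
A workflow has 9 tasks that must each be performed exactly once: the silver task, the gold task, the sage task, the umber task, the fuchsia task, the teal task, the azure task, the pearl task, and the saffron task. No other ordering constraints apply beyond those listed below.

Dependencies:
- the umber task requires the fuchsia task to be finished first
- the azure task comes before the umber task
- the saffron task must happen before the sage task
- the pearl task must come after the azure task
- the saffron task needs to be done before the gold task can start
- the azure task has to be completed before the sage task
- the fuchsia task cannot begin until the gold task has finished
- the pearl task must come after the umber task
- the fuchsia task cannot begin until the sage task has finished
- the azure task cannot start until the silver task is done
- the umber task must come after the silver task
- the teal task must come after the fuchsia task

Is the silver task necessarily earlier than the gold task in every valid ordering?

No chain of constraints connects the silver task to the gold task in either direction.
There exist valid orderings with the gold task before the silver task, so the silver task is not required to come first.

No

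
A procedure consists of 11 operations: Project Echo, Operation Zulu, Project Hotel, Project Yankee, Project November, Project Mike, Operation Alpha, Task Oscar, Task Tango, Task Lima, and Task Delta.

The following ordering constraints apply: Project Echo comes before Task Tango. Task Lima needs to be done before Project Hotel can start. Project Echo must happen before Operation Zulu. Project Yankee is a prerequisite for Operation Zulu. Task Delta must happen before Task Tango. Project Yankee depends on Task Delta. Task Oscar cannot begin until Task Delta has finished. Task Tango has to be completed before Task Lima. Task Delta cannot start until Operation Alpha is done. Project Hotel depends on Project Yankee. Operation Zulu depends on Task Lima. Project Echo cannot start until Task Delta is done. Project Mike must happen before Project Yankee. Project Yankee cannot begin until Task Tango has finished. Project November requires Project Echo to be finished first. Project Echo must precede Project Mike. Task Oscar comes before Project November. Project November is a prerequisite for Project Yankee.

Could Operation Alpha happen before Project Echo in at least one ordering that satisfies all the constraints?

Yes

Operation Alpha is actually forced before Project Echo by the constraints, so certainly some valid ordering has Operation Alpha first.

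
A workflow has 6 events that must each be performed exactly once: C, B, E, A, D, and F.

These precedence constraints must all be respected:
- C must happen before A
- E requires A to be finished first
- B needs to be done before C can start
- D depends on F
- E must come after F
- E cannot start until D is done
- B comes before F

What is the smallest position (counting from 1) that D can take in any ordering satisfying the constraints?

The events that are forced before D, directly or transitively, are B, F. That's 2 events.
So at minimum 2 events come before D, putting D no earlier than position 3. That position is achievable by scheduling exactly those predecessors first.

3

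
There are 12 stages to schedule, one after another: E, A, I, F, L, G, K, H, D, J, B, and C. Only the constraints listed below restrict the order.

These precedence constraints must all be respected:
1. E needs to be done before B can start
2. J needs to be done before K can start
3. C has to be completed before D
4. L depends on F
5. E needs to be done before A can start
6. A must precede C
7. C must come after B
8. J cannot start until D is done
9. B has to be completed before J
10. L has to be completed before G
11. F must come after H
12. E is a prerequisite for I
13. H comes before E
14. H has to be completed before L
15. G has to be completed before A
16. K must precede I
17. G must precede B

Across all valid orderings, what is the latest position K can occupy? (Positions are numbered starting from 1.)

Following the constraints forward from K, its only required successor is I.
So at least 1 stage follows K, putting K no later than position 11. That position is achievable by scheduling everything else first.

11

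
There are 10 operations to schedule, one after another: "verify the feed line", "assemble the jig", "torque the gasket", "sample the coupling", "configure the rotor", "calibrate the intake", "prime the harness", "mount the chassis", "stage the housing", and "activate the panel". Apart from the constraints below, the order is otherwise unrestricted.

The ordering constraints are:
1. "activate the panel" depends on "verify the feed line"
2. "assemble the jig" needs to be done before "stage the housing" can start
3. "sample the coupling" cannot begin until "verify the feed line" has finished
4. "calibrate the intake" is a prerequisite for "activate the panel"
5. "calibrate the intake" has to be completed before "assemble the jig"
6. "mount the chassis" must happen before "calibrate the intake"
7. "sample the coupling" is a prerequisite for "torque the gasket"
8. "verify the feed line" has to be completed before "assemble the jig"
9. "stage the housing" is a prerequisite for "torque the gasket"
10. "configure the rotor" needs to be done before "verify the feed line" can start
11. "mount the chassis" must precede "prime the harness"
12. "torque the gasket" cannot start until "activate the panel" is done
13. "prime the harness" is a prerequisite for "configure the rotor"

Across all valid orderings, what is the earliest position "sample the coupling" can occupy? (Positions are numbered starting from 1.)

5

The operations that are forced before "sample the coupling", directly or transitively, are "verify the feed line", "configure the rotor", "prime the harness", "mount the chassis". That's 4 operations.
So at minimum 4 operations come before "sample the coupling", putting "sample the coupling" no earlier than position 5. That position is achievable by scheduling exactly those predecessors first.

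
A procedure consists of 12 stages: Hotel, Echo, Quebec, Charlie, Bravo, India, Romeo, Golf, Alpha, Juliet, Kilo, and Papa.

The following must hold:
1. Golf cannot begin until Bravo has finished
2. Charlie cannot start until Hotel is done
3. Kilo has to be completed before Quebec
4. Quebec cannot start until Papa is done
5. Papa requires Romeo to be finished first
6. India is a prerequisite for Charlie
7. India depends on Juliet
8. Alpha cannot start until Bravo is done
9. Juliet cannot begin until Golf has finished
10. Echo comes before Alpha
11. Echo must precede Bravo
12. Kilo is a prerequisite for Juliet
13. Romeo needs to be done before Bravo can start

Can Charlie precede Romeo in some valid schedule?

Following Romeo → Bravo → Golf → Juliet → India → Charlie, Romeo must precede Charlie in every valid ordering.
Hence Charlie can never be scheduled before Romeo.

No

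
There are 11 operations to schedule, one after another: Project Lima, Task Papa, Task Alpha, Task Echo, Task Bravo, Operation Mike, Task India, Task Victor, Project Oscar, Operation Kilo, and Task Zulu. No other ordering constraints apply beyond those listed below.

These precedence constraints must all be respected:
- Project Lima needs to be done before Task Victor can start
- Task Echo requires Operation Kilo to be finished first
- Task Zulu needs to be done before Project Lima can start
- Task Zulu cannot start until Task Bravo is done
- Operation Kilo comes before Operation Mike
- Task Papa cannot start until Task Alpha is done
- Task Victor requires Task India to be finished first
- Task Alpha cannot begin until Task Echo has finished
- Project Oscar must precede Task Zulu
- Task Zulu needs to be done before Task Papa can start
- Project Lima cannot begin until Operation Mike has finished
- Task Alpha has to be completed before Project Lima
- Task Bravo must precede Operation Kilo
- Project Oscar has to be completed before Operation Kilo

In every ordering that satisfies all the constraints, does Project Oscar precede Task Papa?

Yes

Following the dependencies: Project Oscar → Task Zulu → Task Papa.
Hence Project Oscar necessarily comes before Task Papa.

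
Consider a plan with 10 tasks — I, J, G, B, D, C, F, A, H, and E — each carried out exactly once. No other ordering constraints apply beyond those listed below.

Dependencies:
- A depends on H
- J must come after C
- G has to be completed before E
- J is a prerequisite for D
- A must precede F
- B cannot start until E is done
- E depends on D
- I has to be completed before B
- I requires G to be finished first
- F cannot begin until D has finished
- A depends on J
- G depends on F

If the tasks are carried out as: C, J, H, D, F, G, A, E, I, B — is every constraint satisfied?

No

The sequence places F ahead of A.
But one of the constraints requires A before F, so this ordering violates it.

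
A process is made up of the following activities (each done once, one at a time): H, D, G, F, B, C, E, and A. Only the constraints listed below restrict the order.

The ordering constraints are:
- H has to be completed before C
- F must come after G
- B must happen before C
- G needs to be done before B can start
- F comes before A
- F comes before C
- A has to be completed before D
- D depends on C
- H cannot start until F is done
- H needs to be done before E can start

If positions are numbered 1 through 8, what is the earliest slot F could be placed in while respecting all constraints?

2

The only activity forced before F (directly or transitively) is G.
With 1 mandatory predecessor, the earliest F can sit is position 1+1 = 2, and placing just that one first achieves it.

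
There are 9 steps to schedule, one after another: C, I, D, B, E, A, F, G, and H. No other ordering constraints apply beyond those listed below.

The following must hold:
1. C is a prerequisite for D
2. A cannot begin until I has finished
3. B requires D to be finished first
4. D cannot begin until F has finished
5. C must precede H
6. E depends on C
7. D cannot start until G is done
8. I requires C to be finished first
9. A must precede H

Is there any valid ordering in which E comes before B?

No chain of constraints runs from B to E, so B is not required to come first.
So a valid ordering placing E earlier than B exists.

Yes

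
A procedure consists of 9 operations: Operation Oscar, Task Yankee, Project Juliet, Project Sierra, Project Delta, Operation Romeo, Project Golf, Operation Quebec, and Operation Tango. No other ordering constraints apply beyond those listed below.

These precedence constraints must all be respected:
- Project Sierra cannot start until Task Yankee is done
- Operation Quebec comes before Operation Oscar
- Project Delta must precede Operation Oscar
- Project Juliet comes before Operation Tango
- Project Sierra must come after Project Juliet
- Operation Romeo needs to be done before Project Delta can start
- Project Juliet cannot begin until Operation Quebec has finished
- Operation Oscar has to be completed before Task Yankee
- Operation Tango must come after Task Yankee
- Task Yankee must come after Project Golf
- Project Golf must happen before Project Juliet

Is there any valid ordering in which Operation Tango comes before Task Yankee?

There is a dependency chain Task Yankee → Operation Tango, so Operation Tango always comes after Task Yankee.
So no valid ordering can have Operation Tango before Task Yankee.

No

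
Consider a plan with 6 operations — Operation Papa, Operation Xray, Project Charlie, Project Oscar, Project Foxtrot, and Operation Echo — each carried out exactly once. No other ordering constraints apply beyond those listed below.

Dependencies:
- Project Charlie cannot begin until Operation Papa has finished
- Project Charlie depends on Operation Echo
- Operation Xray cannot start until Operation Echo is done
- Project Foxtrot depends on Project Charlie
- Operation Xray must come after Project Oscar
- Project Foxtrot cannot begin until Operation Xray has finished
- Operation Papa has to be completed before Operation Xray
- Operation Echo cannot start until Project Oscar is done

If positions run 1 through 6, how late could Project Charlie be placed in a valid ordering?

5

The only operation forced after Project Charlie (directly or by a chain) is Project Foxtrot.
So at least 1 operation follows Project Charlie, putting Project Charlie no later than position 5. That position is achievable by scheduling everything else first.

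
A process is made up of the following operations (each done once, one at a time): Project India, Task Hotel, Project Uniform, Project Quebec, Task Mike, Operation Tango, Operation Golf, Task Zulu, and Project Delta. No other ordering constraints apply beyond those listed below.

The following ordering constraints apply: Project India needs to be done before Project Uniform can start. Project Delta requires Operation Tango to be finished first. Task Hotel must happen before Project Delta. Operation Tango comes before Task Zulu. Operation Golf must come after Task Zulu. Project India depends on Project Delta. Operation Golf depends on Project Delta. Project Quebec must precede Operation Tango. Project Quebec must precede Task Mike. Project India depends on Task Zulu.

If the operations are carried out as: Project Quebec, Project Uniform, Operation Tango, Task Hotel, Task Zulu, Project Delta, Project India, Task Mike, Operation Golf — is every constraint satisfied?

No

In the proposed order, Project Uniform appears before Project India.
But one of the constraints requires Project India before Project Uniform, so this ordering violates it.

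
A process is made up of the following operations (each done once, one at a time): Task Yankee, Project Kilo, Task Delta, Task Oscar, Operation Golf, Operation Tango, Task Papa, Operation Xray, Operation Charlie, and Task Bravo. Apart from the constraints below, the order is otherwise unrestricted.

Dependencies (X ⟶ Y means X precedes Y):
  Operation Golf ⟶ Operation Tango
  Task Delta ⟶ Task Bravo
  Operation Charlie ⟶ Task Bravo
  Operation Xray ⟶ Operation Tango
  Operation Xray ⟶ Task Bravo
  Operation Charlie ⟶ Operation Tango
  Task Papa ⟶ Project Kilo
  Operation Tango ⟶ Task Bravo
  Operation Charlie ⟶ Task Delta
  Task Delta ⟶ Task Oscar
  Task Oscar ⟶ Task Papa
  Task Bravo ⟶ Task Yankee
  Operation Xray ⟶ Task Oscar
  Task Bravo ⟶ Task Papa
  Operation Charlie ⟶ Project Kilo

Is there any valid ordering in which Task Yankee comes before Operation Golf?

No

Following Operation Golf → Operation Tango → Task Bravo → Task Yankee, Operation Golf must precede Task Yankee in every valid ordering.
Hence Task Yankee can never be scheduled before Operation Golf.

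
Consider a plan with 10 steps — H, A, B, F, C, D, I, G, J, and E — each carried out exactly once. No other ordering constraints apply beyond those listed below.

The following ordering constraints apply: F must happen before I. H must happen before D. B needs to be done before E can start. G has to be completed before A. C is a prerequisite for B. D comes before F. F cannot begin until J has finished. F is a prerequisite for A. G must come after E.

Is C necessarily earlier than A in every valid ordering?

There is a constraint chain C → B → E → G → A.
Hence C necessarily comes before A.

Yes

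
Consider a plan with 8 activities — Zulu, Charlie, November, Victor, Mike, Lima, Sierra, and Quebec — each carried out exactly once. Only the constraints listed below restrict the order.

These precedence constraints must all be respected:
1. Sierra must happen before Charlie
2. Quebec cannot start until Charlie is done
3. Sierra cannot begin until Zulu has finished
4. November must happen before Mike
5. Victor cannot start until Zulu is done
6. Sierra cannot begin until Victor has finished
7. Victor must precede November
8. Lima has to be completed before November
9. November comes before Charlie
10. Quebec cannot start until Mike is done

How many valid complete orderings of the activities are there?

The activities with no prerequisites are Zulu, Lima; any of them can be placed first.
Enumerating by repeatedly choosing an available activity (one whose prerequisites are all placed) gives 17 distinct complete orderings.

17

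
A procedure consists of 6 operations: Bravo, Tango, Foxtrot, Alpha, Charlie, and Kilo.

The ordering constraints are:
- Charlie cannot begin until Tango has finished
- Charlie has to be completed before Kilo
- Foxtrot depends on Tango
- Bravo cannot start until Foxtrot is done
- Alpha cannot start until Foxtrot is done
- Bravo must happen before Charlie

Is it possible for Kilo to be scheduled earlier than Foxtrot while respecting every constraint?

Following Foxtrot → Bravo → Charlie → Kilo, Foxtrot must precede Kilo in every valid ordering.
Hence Kilo can never be scheduled before Foxtrot.

No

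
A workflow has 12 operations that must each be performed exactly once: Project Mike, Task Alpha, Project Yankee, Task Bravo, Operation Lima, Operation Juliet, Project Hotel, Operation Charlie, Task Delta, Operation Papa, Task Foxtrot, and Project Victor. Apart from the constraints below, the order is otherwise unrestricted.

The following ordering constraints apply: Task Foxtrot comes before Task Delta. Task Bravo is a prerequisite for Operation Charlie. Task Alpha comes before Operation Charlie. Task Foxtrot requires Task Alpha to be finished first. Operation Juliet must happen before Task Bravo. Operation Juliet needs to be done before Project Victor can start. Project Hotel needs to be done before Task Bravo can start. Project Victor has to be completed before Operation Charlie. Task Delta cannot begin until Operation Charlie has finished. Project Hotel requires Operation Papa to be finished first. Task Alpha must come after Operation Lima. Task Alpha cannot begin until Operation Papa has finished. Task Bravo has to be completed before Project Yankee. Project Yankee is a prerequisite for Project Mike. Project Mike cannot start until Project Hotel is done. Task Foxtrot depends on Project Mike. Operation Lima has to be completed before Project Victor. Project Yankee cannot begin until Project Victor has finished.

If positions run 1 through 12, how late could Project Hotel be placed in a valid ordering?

Following every chain forward from Project Hotel, the operations that must come later are Project Mike, Project Yankee, Task Bravo, Operation Charlie, Task Delta, Task Foxtrot — 6 of them.
So at least 6 operations follow Project Hotel, putting Project Hotel no later than position 6. That position is achievable by scheduling everything else first.

6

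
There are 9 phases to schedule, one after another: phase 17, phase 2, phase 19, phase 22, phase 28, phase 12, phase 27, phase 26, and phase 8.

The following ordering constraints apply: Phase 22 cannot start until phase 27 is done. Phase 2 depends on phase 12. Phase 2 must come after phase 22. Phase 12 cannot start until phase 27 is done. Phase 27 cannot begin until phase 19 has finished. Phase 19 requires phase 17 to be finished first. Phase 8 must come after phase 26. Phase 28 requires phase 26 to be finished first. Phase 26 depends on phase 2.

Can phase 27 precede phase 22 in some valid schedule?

Phase 27 is actually forced before phase 22 by the constraints, so certainly some valid ordering has phase 27 first.

Yes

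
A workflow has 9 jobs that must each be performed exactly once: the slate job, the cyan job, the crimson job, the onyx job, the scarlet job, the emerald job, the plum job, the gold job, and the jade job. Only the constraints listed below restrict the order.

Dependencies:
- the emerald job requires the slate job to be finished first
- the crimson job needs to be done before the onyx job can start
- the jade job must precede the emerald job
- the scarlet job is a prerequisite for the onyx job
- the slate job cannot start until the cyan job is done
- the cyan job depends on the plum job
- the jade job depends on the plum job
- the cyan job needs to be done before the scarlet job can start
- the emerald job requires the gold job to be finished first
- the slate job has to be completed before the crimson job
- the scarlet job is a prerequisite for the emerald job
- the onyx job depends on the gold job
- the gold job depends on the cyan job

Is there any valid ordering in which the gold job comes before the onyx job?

Yes

The constraints force the gold job before the onyx job, so yes — every valid ordering has the gold job earlier.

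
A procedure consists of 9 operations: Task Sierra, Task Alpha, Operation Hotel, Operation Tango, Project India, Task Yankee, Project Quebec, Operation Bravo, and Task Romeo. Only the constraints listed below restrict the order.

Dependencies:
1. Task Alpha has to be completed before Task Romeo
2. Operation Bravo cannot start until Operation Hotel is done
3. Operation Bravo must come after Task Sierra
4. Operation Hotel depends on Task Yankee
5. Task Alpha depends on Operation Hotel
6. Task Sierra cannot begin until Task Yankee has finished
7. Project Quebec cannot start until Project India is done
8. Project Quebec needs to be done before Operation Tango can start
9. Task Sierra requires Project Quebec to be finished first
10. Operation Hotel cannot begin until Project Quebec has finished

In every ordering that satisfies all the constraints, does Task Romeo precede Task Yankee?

No

In fact the dependencies run the other way: Task Yankee → Operation Hotel → Task Alpha → Task Romeo.
So Task Romeo does not have to come before Task Yankee — it cannot.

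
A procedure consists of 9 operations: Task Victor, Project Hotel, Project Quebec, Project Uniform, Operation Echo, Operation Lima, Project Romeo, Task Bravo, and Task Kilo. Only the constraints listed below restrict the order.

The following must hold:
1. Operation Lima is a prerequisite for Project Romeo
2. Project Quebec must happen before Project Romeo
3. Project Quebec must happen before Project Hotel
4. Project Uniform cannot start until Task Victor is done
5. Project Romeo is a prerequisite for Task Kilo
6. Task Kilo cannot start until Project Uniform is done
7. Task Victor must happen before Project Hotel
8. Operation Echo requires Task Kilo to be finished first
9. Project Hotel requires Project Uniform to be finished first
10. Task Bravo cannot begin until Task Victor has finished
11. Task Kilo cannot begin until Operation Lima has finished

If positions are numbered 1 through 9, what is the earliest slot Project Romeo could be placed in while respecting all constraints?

Every operation that must precede Project Romeo has to come before it. Tracing all chains that end at Project Romeo, those operations are: Project Quebec, Operation Lima — 2 in total.
So at minimum 2 operations come before Project Romeo, putting Project Romeo no earlier than position 3. That position is achievable by scheduling exactly those predecessors first.

3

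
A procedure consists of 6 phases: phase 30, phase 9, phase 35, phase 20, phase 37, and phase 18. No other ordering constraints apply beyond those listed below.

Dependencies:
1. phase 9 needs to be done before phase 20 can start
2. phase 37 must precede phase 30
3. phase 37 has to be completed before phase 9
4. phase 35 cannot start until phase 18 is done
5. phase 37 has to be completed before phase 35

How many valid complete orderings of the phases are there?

42

2 phases have no prerequisites (phase 37, phase 18), so any of them could come first.
Enumerating by repeatedly choosing an available phase (one whose prerequisites are all placed) gives 42 distinct complete orderings.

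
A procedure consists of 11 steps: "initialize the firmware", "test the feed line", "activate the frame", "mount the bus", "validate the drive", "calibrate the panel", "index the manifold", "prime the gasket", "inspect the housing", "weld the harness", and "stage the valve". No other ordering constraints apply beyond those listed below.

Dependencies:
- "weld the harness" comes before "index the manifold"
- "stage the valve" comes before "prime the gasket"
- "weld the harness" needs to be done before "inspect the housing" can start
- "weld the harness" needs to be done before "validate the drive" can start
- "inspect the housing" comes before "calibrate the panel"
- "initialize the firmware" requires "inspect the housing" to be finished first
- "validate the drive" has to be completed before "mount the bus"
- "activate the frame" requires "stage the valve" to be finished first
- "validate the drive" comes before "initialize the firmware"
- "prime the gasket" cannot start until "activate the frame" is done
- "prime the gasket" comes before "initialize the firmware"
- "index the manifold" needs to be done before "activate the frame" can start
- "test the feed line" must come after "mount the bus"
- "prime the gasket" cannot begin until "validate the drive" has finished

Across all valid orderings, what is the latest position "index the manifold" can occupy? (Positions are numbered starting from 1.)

8

The steps that are forced after "index the manifold", directly or by a chain of constraints, are "initialize the firmware", "activate the frame", "prime the gasket". That's 3 steps.
So at least 3 steps follow "index the manifold", putting "index the manifold" no later than position 8. That position is achievable by scheduling everything else first.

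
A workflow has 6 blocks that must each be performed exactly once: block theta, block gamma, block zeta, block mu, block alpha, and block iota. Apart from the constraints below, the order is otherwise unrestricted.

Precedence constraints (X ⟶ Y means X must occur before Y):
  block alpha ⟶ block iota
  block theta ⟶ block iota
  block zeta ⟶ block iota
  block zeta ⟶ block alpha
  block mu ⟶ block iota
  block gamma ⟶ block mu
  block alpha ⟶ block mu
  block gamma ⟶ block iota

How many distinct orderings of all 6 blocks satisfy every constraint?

15

3 blocks have no prerequisites (block theta, block gamma, block zeta), so any of them could come first.
Enumerating by repeatedly choosing an available block (one whose prerequisites are all placed) gives 15 distinct complete orderings.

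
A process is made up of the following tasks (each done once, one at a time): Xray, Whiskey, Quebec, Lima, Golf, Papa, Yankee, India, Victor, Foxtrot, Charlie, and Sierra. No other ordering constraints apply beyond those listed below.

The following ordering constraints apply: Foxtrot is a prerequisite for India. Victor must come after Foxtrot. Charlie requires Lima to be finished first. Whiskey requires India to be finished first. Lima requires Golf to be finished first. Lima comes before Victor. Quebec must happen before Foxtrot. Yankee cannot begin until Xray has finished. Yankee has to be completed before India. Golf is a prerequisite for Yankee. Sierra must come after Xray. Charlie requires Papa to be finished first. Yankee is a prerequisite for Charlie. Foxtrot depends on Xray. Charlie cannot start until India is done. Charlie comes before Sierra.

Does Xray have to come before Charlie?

Yes

Following the dependencies: Xray → Yankee → Charlie.
Hence Xray necessarily comes before Charlie.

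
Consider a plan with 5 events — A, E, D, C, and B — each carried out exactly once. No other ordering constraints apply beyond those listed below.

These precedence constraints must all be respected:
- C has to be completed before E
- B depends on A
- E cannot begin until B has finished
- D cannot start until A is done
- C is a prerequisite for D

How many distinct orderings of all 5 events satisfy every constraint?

The events with no prerequisites are A, C; any of them can be placed first.
Counting all ways to extend the partial order to a total order gives 8.

8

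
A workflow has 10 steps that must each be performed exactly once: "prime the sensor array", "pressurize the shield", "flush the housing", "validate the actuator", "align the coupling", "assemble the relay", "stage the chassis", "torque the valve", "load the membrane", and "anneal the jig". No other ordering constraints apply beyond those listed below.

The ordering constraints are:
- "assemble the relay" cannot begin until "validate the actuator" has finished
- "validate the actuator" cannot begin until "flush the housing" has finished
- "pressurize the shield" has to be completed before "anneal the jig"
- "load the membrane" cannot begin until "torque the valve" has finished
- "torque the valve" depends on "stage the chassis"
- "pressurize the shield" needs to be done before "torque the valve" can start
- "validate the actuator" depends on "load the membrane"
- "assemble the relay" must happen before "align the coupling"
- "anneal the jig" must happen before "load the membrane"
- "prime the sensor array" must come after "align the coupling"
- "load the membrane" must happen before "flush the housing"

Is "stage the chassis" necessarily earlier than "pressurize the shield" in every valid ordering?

Nothing in the constraints links "stage the chassis" and "pressurize the shield"; they are unordered relative to each other.
There exist valid orderings with "pressurize the shield" before "stage the chassis", so "stage the chassis" is not required to come first.

No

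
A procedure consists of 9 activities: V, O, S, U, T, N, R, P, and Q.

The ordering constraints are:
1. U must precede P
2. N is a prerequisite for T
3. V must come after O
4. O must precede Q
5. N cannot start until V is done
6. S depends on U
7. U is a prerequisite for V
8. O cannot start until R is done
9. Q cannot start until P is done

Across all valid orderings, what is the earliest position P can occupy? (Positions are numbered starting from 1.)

Working backwards through the constraints from P, its only required predecessor is U.
So at minimum 1 activity comes before P, putting P no earlier than position 2. That position is achievable by scheduling exactly that predecessor first.

2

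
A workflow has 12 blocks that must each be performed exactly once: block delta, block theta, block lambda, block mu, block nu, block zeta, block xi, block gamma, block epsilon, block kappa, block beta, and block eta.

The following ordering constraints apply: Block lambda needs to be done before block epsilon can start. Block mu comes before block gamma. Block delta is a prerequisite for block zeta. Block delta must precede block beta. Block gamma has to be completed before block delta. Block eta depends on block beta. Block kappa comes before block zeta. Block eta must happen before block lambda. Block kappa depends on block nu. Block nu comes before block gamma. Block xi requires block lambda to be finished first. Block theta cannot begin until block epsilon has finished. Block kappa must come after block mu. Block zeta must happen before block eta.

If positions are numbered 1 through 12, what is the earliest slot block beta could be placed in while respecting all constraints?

The blocks that are forced before block beta, directly or transitively, are block delta, block mu, block nu, block gamma. That's 4 blocks.
With 4 mandatory predecessors, the earliest block beta can sit is position 4+1 = 5, and placing just those 4 first achieves it.

5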